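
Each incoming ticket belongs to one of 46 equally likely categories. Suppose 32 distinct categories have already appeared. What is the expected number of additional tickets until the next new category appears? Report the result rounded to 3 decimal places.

3.286

Each ticket yields a new category with probability (46-32)/46 = 14/46, so the wait is geometric with mean 46/14.
E = 46/14 = 3.2857.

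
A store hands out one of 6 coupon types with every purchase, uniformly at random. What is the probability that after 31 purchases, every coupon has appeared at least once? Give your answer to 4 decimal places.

0.9790

Let A_i be the event that coupon i is missing after 31 purchases. By inclusion–exclusion on the A_i,
P(all seen) = Σ_{j=0}^{6} (-1)^j C(6,j)((6-j)/6)^31
= 1.00000 - 0.02106 + 0.00005 - 0.00000 + 0.00000 - 0.00000 + 0.00000
= 0.97899.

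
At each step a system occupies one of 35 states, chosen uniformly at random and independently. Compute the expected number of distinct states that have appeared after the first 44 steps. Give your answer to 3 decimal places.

25.224

For each state, P(seen in 44 steps) = 1 - (34/35)^44 = 0.7207.
By linearity of expectation, E[distinct seen] = 35·(1 - (34/35)^44) = 25.2243.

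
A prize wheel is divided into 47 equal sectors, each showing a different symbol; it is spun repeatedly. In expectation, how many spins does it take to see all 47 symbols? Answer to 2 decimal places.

Split into phases: going from k distinct to k+1 distinct takes on average 47/(47-k) spins.
E[T] = 47/47 + 47/46 + 47/45 + ... + 47/2 + 47/1 = 47·H_{47}.
H_{47} = 4.438, so E[T] = 208.584.

208.58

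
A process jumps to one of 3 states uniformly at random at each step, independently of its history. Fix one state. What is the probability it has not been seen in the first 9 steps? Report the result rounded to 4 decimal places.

On each step the fixed state fails to appear with probability 2/3.
P(still missing after 9) = (2/3)^9 = 0.02601.

0.0260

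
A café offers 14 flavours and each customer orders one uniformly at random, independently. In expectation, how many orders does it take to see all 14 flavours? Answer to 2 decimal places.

Split into phases: going from k distinct to k+1 distinct takes on average 14/(14-k) orders.
E[T] = 14/14 + 14/13 + 14/12 + ... + 14/2 + 14/1 = 14·H_{14}.
H_{14} = 3.252, so E[T] = 45.522.

45.52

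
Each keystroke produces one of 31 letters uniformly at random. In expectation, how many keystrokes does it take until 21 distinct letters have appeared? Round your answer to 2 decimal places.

Going from k to k+1 distinct takes a geometric number of keystrokes with mean 31/(31-k).
Sum over k = 0,...,20: E = 31/31 + 31/30 + 31/29 + ... + 31/12 + 31/11 = 34.047.

34.05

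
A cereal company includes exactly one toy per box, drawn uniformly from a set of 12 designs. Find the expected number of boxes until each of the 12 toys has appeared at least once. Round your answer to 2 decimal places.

37.24

The wait to go from k to k+1 distinct toys is geometric with mean 12/(12-k).
E[T] = 12/12 + 12/11 + 12/10 + ... + 12/2 + 12/1 = 12·H_{12}.
H_{12} = 3.103, so E[T] = 37.239.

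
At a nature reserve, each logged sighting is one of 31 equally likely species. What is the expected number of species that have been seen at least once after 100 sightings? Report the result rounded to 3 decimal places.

29.832

For each species, P(seen in 100 sightings) = 1 - (30/31)^100 = 0.9623.
By linearity of expectation, E[distinct seen] = 31·(1 - (30/31)^100) = 29.8323.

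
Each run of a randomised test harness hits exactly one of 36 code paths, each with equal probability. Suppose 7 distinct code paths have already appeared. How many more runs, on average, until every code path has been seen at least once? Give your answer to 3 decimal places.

142.620

With k distinct code paths already seen, the next new one takes an expected 36/(36-k) runs.
Sum over k = 7,...,35: E = 36/29 + 36/28 + 36/27 + ... + 36/2 + 36/1 = 142.6195.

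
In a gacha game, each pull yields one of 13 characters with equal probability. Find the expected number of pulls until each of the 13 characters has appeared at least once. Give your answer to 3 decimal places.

Split into phases: going from k distinct to k+1 distinct takes on average 13/(13-k) pulls.
E[T] = 13/13 + 13/12 + 13/11 + ... + 13/2 + 13/1 = 13·H_{13}.
H_{13} = 3.1801, so E[T] = 41.3417.

41.342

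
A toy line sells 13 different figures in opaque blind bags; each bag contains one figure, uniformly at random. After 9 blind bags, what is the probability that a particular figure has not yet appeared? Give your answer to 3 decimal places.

0.487

Each blind bag misses the fixed figure with probability (13-1)/13 = 12/13, independently.
P(still missing after 9) = (12/13)^9 = 0.4866.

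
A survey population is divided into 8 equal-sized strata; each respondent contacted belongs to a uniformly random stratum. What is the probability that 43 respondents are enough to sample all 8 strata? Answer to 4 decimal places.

0.9744

Let A_i be the event that stratum i is missing after 43 respondents. By inclusion–exclusion on the A_i,
P(all seen) = Σ_{j=0}^{8} (-1)^j C(8,j)((8-j)/8)^43
= 1.00000 - 0.02567 + 0.00012 - 0.00000 + 0.00000 - 0.00000 + 0.00000 - 0.00000 + 0.00000
= 0.97445.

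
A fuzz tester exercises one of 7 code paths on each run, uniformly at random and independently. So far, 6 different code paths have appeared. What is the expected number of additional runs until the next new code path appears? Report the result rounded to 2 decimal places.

7.00

Each run yields a new code path with probability (7-6)/7 = 1/7, so the wait is geometric with mean 7/1.
E = 7/1 = 7.000.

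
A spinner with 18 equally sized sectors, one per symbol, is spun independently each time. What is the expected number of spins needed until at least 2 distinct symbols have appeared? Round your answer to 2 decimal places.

Going from k to k+1 distinct takes a geometric number of spins with mean 18/(18-k).
Sum over k = 0,...,1: E = 18/18 + 18/17 = 2.059.

2.06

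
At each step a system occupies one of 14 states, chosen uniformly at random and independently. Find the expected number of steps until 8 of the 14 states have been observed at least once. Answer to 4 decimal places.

11.2219

Going from k to k+1 distinct takes a geometric number of steps with mean 14/(14-k).
Sum over k = 0,...,7: E = 14/14 + 14/13 + 14/12 + ... + 14/8 + 14/7 = 11.22187.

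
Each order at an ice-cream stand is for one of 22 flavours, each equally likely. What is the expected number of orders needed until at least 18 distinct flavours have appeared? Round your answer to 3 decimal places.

With k distinct flavours already seen, the next new one arrives after an expected 22/(22-k) orders.
Sum over k = 0,...,17: E = 22/22 + 22/21 + 22/20 + ... + 22/6 + 22/5 = 35.3646.

35.365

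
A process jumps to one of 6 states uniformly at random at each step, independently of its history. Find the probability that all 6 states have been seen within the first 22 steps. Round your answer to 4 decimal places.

Let A_i be the event that state i is missing after 22 steps. By inclusion–exclusion on the A_i,
P(all seen) = Σ_{j=0}^{6} (-1)^j C(6,j)((6-j)/6)^22
= 1.00000 - 0.10868 + 0.00200 - 0.00000 + 0.00000 - 0.00000 + 0.00000
= 0.89332.

0.8933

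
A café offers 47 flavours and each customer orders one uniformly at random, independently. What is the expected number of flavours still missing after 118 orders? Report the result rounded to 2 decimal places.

For each flavour, P(unseen after 118) = (46/47)^118 = 0.079.
By linearity of expectation, E[unseen] = 47·(46/47)^118 = 3.715.

3.72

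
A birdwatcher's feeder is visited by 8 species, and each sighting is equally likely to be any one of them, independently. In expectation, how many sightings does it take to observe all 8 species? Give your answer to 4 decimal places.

21.7429

Split into phases: going from k distinct to k+1 distinct takes on average 8/(8-k) sightings.
E[T] = 8/8 + 8/7 + 8/6 + ... + 8/2 + 8/1 = 8·H_{8}.
H_{8} = 2.71786, so E[T] = 21.74286.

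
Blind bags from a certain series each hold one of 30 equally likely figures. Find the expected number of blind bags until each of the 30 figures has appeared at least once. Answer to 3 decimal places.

119.850

Split into phases: going from k distinct to k+1 distinct takes on average 30/(30-k) blind bags.
E[T] = 30/30 + 30/29 + 30/28 + ... + 30/2 + 30/1 = 30·H_{30}.
H_{30} = 3.9950, so E[T] = 119.8496.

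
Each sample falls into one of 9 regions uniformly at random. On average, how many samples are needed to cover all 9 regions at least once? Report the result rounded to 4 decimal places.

The wait to go from k to k+1 distinct regions is geometric with mean 9/(9-k).
E[T] = 9/9 + 9/8 + 9/7 + ... + 9/2 + 9/1 = 9·H_{9}.
H_{9} = 2.82897, so E[T] = 25.46071.

25.4607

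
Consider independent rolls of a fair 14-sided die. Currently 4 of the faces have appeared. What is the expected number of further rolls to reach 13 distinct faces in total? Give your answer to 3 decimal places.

27.006

The wait to go from k to k+1 distinct faces is geometric with mean 14/(14-k).
Sum over k = 4,...,12: E = 14/10 + 14/9 + 14/8 + ... + 14/3 + 14/2 = 27.0056.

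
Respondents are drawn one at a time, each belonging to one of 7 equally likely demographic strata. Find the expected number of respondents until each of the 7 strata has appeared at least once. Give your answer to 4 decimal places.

Split into phases: going from k distinct to k+1 distinct takes on average 7/(7-k) respondents.
E[T] = 7/7 + 7/6 + 7/5 + ... + 7/2 + 7/1 = 7·H_{7}.
H_{7} = 2.59286, so E[T] = 18.15000.

18.1500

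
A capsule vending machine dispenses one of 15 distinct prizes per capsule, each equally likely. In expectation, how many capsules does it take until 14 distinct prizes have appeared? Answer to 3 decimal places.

34.773

Going from k to k+1 distinct takes a geometric number of capsules with mean 15/(15-k).
Sum over k = 0,...,13: E = 15/15 + 15/14 + 15/13 + ... + 15/3 + 15/2 = 34.7734.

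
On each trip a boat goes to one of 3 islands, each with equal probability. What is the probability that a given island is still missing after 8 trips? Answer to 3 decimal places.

Each trip misses the fixed island with probability (3-1)/3 = 2/3, independently.
P(still missing after 8) = (2/3)^8 = 0.0390.

0.039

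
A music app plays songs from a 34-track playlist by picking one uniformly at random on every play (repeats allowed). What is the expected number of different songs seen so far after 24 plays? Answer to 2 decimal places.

17.39

For each song, P(seen in 24 plays) = 1 - (33/34)^24 = 0.512.
By linearity of expectation, E[distinct seen] = 34·(1 - (33/34)^24) = 17.392.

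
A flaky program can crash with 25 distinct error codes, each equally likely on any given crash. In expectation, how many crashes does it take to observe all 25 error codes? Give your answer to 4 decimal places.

95.3990

Split into phases: going from k distinct to k+1 distinct takes on average 25/(25-k) crashes.
E[T] = 25/25 + 25/24 + 25/23 + ... + 25/2 + 25/1 = 25·H_{25}.
H_{25} = 3.81596, so E[T] = 95.39895.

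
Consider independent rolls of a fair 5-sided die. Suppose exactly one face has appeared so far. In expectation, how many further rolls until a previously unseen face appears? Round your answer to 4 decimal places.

1.2500

The number of rolls until the next new face is geometric with success probability 4/5, so its mean is 5/4.
E = 5/4 = 1.25000.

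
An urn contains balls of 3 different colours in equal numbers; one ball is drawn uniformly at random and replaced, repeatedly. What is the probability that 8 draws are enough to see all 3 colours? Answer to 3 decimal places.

0.883

By inclusion–exclusion over which colours are missing,
P(all seen) = Σ_{j=0}^{3} (-1)^j C(3,j)((3-j)/3)^8
= 1.0000 - 0.1171 + 0.0005 - 0.0000
= 0.8834.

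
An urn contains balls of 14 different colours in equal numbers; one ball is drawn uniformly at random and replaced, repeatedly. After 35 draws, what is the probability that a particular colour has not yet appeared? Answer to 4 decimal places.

0.0747

On each draw the fixed colour fails to appear with probability 13/14.
P(still missing after 35) = (13/14)^35 = 0.07474.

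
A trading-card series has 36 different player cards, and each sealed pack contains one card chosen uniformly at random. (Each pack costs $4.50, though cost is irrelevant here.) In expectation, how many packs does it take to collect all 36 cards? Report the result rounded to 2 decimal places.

After k distinct cards have appeared, the next pack gives a new one with probability (36-k)/36, so the expected wait for the (k+1)-th is 36/(36-k).
E[T] = 36/36 + 36/35 + 36/34 + ... + 36/2 + 36/1 = 36·H_{36}.
H_{36} = 4.175, so E[T] = 150.284.

150.28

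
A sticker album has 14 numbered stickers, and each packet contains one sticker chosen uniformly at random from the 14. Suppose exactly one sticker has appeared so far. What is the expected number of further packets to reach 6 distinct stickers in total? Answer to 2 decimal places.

6.47

From k distinct to k+1 distinct takes on average 14/(14-k) packets.
Sum over k = 1,...,5: E = 14/13 + 14/12 + 14/11 + 14/10 + 14/9 = 6.472.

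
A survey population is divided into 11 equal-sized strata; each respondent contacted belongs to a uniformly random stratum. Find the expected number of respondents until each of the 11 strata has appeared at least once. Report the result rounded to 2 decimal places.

The wait to go from k to k+1 distinct strata is geometric with mean 11/(11-k).
E[T] = 11/11 + 11/10 + 11/9 + ... + 11/2 + 11/1 = 11·H_{11}.
H_{11} = 3.020, so E[T] = 33.219.

33.22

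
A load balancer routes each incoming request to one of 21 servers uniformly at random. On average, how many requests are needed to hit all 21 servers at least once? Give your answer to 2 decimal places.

76.55

After k distinct servers have appeared, the next request gives a new one with probability (21-k)/21, so the expected wait for the (k+1)-th is 21/(21-k).
E[T] = 21/21 + 21/20 + 21/19 + ... + 21/2 + 21/1 = 21·H_{21}.
H_{21} = 3.645, so E[T] = 76.553.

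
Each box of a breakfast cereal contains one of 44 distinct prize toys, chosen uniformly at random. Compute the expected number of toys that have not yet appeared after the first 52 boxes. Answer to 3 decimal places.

For each toy, P(unseen after 52) = (43/44)^52 = 0.3026.
By linearity of expectation, E[unseen] = 44·(43/44)^52 = 13.3129.

13.313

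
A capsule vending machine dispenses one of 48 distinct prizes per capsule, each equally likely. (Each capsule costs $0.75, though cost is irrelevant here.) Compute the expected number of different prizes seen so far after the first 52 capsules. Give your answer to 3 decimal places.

For each prize, P(seen in 52 capsules) = 1 - (47/48)^52 = 0.6654.
By linearity of expectation, E[distinct seen] = 48·(1 - (47/48)^52) = 31.9385.

31.939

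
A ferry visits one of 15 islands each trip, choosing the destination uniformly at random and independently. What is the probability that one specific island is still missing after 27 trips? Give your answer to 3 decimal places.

On each trip the fixed island fails to appear with probability 14/15.
P(still missing after 27) = (14/15)^27 = 0.1552.

0.155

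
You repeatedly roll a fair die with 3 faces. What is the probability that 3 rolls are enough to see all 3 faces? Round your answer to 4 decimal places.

Let A_i be the event that face i is missing after 3 rolls. By inclusion–exclusion on the A_i,
P(all seen) = Σ_{j=0}^{3} (-1)^j C(3,j)((3-j)/3)^3
= 1.00000 - 0.88889 + 0.11111 - 0.00000
= 0.22222.

0.2222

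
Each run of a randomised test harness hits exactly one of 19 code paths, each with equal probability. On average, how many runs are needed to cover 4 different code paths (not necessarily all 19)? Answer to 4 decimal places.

4.3607

With k distinct code paths already seen, the next new one arrives after an expected 19/(19-k) runs.
Sum over k = 0,...,3: E = 19/19 + 19/18 + 19/17 + 19/16 = 4.36070.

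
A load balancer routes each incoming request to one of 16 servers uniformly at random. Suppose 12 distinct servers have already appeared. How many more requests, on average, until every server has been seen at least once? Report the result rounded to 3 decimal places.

With k distinct servers already seen, the next new one takes an expected 16/(16-k) requests.
Sum over k = 12,...,15: E = 16/4 + 16/3 + 16/2 + 16/1 = 33.3333.

33.333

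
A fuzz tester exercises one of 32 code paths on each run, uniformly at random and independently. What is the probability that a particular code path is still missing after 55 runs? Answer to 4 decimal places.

Each run misses the fixed code path with probability (32-1)/32 = 31/32, independently.
P(still missing after 55) = (31/32)^55 = 0.17444.

0.1744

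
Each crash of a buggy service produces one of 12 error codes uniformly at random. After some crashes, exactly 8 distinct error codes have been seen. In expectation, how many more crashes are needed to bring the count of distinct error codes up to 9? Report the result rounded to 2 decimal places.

3.00

The wait to go from k to k+1 distinct error codes is geometric with mean 12/(12-k).
Only the k = 8 term is needed: E = 12/4 = 3.000.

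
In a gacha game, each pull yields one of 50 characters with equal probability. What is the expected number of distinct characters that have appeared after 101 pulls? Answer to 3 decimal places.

For each character, P(seen in 101 pulls) = 1 - (49/50)^101 = 0.8700.
By linearity of expectation, E[distinct seen] = 50·(1 - (49/50)^101) = 43.5016.

43.502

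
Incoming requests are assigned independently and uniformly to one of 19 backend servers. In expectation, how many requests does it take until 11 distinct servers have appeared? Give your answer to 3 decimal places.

With k distinct servers already seen, the next new one arrives after an expected 19/(19-k) requests.
Sum over k = 0,...,10: E = 19/19 + 19/18 + 19/17 + ... + 19/10 + 19/9 = 15.7678.

15.768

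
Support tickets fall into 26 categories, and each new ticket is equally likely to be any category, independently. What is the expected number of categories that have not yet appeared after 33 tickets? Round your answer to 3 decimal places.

7.126

For each category, P(unseen after 33) = (25/26)^33 = 0.2741.
By linearity of expectation, E[unseen] = 26·(25/26)^33 = 7.1264.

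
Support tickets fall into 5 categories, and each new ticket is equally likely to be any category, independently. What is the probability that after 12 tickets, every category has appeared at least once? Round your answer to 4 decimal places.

By inclusion–exclusion over which categories are missing,
P(all seen) = Σ_{j=0}^{5} (-1)^j C(5,j)((5-j)/5)^12
= 1.00000 - 0.34360 + 0.02177 - 0.00017 + 0.00000 - 0.00000
= 0.67800.

0.6780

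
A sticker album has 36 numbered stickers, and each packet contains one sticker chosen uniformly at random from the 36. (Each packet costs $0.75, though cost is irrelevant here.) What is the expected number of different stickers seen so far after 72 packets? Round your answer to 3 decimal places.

For each sticker, P(seen in 72 packets) = 1 - (35/36)^72 = 0.8684.
By linearity of expectation, E[distinct seen] = 36·(1 - (35/36)^72) = 31.2639.

31.264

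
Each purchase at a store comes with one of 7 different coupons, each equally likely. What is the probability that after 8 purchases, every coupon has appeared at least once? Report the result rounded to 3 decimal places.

0.024

Let A_i be the event that coupon i is missing after 8 purchases. By inclusion–exclusion on the A_i,
P(all seen) = Σ_{j=0}^{7} (-1)^j C(7,j)((7-j)/7)^8
= 1.0000 - 2.0395 + 1.4230 - 0.3979 + 0.0398 - 0.0009 + 0.0000 - 0.0000
= 0.0245.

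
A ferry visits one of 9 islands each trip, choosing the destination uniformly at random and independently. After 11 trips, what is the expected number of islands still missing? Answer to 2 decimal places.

2.46

For each island, P(unseen after 11) = (8/9)^11 = 0.274.
By linearity of expectation, E[unseen] = 9·(8/9)^11 = 2.464.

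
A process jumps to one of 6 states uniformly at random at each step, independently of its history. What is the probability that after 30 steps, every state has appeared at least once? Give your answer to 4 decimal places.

0.9748

Let A_i be the event that state i is missing after 30 steps. By inclusion–exclusion on the A_i,
P(all seen) = Σ_{j=0}^{6} (-1)^j C(6,j)((6-j)/6)^30
= 1.00000 - 0.02528 + 0.00008 - 0.00000 + 0.00000 - 0.00000 + 0.00000
= 0.97480.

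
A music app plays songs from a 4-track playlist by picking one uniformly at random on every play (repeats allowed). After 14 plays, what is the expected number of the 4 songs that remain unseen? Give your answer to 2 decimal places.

0.07

For each song, P(unseen after 14) = (3/4)^14 = 0.018.
By linearity of expectation, E[unseen] = 4·(3/4)^14 = 0.071.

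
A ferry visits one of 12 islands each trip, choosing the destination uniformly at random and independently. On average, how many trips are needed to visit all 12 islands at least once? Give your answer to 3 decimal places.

37.239

The wait to go from k to k+1 distinct islands is geometric with mean 12/(12-k).
E[T] = 12/12 + 12/11 + 12/10 + ... + 12/2 + 12/1 = 12·H_{12}.
H_{12} = 3.1032, so E[T] = 37.2385.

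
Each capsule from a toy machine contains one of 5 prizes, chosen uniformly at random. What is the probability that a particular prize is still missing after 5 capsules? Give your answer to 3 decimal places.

On each capsule the fixed prize fails to appear with probability 4/5.
P(still missing after 5) = (4/5)^5 = 0.3277.

0.328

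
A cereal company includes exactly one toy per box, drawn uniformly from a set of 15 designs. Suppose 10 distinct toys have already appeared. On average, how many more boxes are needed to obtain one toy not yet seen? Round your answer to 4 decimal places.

3.0000

Each box yields a new toy with probability (15-10)/15 = 5/15, so the wait is geometric with mean 15/5.
E = 15/5 = 3.00000.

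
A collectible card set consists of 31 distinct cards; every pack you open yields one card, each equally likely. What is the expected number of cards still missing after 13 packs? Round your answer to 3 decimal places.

For each card, P(unseen after 13) = (30/31)^13 = 0.6529.
By linearity of expectation, E[unseen] = 31·(30/31)^13 = 20.2412.

20.241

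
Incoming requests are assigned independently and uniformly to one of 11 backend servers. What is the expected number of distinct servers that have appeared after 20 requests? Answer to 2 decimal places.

9.36

For each server, P(seen in 20 requests) = 1 - (10/11)^20 = 0.851.
By linearity of expectation, E[distinct seen] = 11·(1 - (10/11)^20) = 9.365.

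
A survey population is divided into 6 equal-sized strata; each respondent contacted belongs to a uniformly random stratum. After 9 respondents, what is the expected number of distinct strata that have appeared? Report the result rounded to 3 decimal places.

4.837

For each stratum, P(seen in 9 respondents) = 1 - (5/6)^9 = 0.8062.
By linearity of expectation, E[distinct seen] = 6·(1 - (5/6)^9) = 4.8372.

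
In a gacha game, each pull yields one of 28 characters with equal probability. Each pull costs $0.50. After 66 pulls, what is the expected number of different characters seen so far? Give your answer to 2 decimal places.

25.46

For each character, P(seen in 66 pulls) = 1 - (27/28)^66 = 0.909.
By linearity of expectation, E[distinct seen] = 28·(1 - (27/28)^66) = 25.461.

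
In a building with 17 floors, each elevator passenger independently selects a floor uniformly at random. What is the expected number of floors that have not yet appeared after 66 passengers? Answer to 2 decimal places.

For each floor, P(unseen after 66) = (16/17)^66 = 0.018.
By linearity of expectation, E[unseen] = 17·(16/17)^66 = 0.311.

0.31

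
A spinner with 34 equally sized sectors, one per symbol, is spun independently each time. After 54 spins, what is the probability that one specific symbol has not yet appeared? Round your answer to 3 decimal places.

On each spin the fixed symbol fails to appear with probability 33/34.
P(still missing after 54) = (33/34)^54 = 0.1995.

0.199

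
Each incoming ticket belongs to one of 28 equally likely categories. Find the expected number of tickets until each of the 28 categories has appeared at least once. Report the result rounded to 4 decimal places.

The wait to go from k to k+1 distinct categories is geometric with mean 28/(28-k).
E[T] = 28/28 + 28/27 + 28/26 + ... + 28/2 + 28/1 = 28·H_{28}.
H_{28} = 3.92717, so E[T] = 109.96079.

109.9608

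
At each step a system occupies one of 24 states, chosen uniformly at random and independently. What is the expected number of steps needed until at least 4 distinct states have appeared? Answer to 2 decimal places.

With k distinct states already seen, the next new one arrives after an expected 24/(24-k) steps.
Sum over k = 0,...,3: E = 24/24 + 24/23 + 24/22 + 24/21 = 4.277.

4.28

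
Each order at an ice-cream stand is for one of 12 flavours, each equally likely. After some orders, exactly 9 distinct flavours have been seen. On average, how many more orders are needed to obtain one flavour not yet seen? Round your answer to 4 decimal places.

Each order yields a new flavour with probability (12-9)/12 = 3/12, so the wait is geometric with mean 12/3.
E = 12/3 = 4.00000.

4.0000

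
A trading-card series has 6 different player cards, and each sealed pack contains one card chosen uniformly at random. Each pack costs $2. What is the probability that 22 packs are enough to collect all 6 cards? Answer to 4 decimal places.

0.8933

By inclusion–exclusion over which cards are missing,
P(all seen) = Σ_{j=0}^{6} (-1)^j C(6,j)((6-j)/6)^22
= 1.00000 - 0.10868 + 0.00200 - 0.00000 + 0.00000 - 0.00000 + 0.00000
= 0.89332.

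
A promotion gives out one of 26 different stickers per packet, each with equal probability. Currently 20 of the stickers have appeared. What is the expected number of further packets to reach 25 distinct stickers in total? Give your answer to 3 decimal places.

37.700

The wait to go from k to k+1 distinct stickers is geometric with mean 26/(26-k).
Sum over k = 20,...,24: E = 26/6 + 26/5 + 26/4 + 26/3 + 26/2 = 37.7000.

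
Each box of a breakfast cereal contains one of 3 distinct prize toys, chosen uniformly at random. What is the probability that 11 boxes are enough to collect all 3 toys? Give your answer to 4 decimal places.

Let A_i be the event that toy i is missing after 11 boxes. By inclusion–exclusion on the A_i,
P(all seen) = Σ_{j=0}^{3} (-1)^j C(3,j)((3-j)/3)^11
= 1.00000 - 0.03468 + 0.00002 - 0.00000
= 0.96533.

0.9653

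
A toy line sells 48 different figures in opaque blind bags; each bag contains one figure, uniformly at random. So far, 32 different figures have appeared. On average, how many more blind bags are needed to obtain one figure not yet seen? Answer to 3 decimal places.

The number of blind bags until the next new figure is geometric with success probability 16/48, so its mean is 48/16.
E = 48/16 = 3.0000.

3.000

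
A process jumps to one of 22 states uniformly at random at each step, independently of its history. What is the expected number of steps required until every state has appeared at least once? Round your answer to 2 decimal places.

The wait to go from k to k+1 distinct states is geometric with mean 22/(22-k).
E[T] = 22/22 + 22/21 + 22/20 + ... + 22/2 + 22/1 = 22·H_{22}.
H_{22} = 3.691, so E[T] = 81.198.

81.20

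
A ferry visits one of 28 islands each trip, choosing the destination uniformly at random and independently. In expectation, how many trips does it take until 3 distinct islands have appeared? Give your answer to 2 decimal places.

3.11

Going from k to k+1 distinct takes a geometric number of trips with mean 28/(28-k).
Sum over k = 0,...,2: E = 28/28 + 28/27 + 28/26 = 3.114.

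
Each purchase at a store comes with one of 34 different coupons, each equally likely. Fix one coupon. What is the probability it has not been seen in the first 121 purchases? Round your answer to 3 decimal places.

Each purchase misses the fixed coupon with probability (34-1)/34 = 33/34, independently.
P(still missing after 121) = (33/34)^121 = 0.0270.

0.027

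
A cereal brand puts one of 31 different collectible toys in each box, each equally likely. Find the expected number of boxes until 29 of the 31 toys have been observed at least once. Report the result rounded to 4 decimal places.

With k distinct toys already seen, the next new one arrives after an expected 31/(31-k) boxes.
Sum over k = 0,...,28: E = 31/31 + 31/30 + 31/29 + ... + 31/4 + 31/3 = 78.34460.

78.3446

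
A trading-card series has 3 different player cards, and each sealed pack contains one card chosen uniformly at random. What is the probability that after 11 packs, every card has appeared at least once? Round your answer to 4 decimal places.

Let A_i be the event that card i is missing after 11 packs. By inclusion–exclusion on the A_i,
P(all seen) = Σ_{j=0}^{3} (-1)^j C(3,j)((3-j)/3)^11
= 1.00000 - 0.03468 + 0.00002 - 0.00000
= 0.96533.

0.9653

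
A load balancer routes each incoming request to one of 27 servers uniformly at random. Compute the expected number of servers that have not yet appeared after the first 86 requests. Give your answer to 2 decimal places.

1.05

For each server, P(unseen after 86) = (26/27)^86 = 0.039.
By linearity of expectation, E[unseen] = 27·(26/27)^86 = 1.051.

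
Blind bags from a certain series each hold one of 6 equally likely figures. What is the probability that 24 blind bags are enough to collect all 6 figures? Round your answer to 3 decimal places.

0.925

Let A_i be the event that figure i is missing after 24 blind bags. By inclusion–exclusion on the A_i,
P(all seen) = Σ_{j=0}^{6} (-1)^j C(6,j)((6-j)/6)^24
= 1.0000 - 0.0755 + 0.0009 - 0.0000 + 0.0000 - 0.0000 + 0.0000
= 0.9254.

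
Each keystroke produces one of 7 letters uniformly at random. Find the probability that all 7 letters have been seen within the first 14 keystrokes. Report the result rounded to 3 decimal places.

Let A_i be the event that letter i is missing after 14 keystrokes. By inclusion–exclusion on the A_i,
P(all seen) = Σ_{j=0}^{7} (-1)^j C(7,j)((7-j)/7)^14
= 1.0000 - 0.8088 + 0.1890 - 0.0139 + 0.0002 - 0.0000 + 0.0000 - 0.0000
= 0.3666.

0.367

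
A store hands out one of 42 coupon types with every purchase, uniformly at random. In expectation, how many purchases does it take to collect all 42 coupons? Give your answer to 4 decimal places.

181.7232

Split into phases: going from k distinct to k+1 distinct takes on average 42/(42-k) purchases.
E[T] = 42/42 + 42/41 + 42/40 + ... + 42/2 + 42/1 = 42·H_{42}.
H_{42} = 4.32674, so E[T] = 181.72320.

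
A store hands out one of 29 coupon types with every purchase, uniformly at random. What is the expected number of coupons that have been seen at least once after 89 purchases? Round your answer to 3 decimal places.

27.723

For each coupon, P(seen in 89 purchases) = 1 - (28/29)^89 = 0.9560.
By linearity of expectation, E[distinct seen] = 29·(1 - (28/29)^89) = 27.7234.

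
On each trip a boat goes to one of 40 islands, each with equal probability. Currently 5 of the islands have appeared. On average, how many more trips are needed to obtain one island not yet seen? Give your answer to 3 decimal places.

Each trip yields a new island with probability (40-5)/40 = 35/40, so the wait is geometric with mean 40/35.
E = 40/35 = 1.1429.

1.143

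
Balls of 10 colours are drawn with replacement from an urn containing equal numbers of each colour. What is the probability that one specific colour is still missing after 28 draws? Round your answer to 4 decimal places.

On each draw the fixed colour fails to appear with probability 9/10.
P(still missing after 28) = (9/10)^28 = 0.05233.

0.0523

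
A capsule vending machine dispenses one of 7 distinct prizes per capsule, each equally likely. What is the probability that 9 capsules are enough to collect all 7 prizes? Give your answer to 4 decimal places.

0.0577

By inclusion–exclusion over which prizes are missing,
P(all seen) = Σ_{j=0}^{7} (-1)^j C(7,j)((7-j)/7)^9
= 1.00000 - 1.74814 + 1.01641 - 0.22737 + 0.01707 - 0.00027 + 0.00000 - 0.00000
= 0.05770.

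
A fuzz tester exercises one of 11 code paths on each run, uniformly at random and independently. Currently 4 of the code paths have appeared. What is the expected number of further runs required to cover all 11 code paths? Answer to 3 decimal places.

From k distinct to k+1 distinct takes on average 11/(11-k) runs.
Sum over k = 4,...,10: E = 11/7 + 11/6 + 11/5 + ... + 11/2 + 11/1 = 28.5214.

28.521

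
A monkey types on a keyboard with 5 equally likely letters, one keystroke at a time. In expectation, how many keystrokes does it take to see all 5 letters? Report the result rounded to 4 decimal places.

After k distinct letters have appeared, the next keystroke gives a new one with probability (5-k)/5, so the expected wait for the (k+1)-th is 5/(5-k).
E[T] = 5/5 + 5/4 + 5/3 + 5/2 + 5/1 = 5·H_{5}.
H_{5} = 2.28333, so E[T] = 11.41667.

11.4167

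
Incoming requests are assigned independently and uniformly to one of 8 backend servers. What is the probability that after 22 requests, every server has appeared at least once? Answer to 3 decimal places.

0.624

By inclusion–exclusion over which servers are missing,
P(all seen) = Σ_{j=0}^{8} (-1)^j C(8,j)((8-j)/8)^22
= 1.0000 - 0.4239 + 0.0499 - 0.0018 + 0.0000 - 0.0000 + 0.0000 - 0.0000 + 0.0000
= 0.6243.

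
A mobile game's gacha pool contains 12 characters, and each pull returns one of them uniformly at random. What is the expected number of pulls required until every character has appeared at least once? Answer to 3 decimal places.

After k distinct characters have appeared, the next pull gives a new one with probability (12-k)/12, so the expected wait for the (k+1)-th is 12/(12-k).
E[T] = 12/12 + 12/11 + 12/10 + ... + 12/2 + 12/1 = 12·H_{12}.
H_{12} = 3.1032, so E[T] = 37.2385.

37.239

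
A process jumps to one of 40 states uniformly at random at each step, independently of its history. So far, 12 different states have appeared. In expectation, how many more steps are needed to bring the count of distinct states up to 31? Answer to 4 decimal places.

The wait to go from k to k+1 distinct states is geometric with mean 40/(40-k).
Sum over k = 12,...,30: E = 40/28 + 40/27 + 40/26 + ... + 40/11 + 40/10 = 43.92811.

43.9281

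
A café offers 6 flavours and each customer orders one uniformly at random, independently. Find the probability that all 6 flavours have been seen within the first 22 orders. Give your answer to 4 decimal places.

By inclusion–exclusion over which flavours are missing,
P(all seen) = Σ_{j=0}^{6} (-1)^j C(6,j)((6-j)/6)^22
= 1.00000 - 0.10868 + 0.00200 - 0.00000 + 0.00000 - 0.00000 + 0.00000
= 0.89332.

0.8933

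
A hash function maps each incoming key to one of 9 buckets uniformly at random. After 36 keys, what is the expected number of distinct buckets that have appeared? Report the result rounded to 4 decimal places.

8.8704

For each bucket, P(seen in 36 keys) = 1 - (8/9)^36 = 0.98560.
By linearity of expectation, E[distinct seen] = 9·(1 - (8/9)^36) = 8.87036.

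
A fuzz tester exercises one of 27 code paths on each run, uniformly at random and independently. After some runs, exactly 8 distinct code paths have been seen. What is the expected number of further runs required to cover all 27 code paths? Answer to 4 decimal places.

95.7890

From k distinct to k+1 distinct takes on average 27/(27-k) runs.
Sum over k = 8,...,26: E = 27/19 + 27/18 + 27/17 + ... + 27/2 + 27/1 = 95.78897.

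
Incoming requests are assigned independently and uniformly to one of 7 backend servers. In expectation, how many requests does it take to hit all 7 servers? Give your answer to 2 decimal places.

18.15

After k distinct servers have appeared, the next request gives a new one with probability (7-k)/7, so the expected wait for the (k+1)-th is 7/(7-k).
E[T] = 7/7 + 7/6 + 7/5 + ... + 7/2 + 7/1 = 7·H_{7}.
H_{7} = 2.593, so E[T] = 18.150.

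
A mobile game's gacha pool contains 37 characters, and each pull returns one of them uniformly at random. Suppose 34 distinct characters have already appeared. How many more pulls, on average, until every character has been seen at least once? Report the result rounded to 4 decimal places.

With k distinct characters already seen, the next new one takes an expected 37/(37-k) pulls.
Sum over k = 34,...,36: E = 37/3 + 37/2 + 37/1 = 67.83333.

67.8333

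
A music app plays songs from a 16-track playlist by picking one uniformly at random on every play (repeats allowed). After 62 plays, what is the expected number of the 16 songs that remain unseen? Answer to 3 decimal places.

0.293

For each song, P(unseen after 62) = (15/16)^62 = 0.0183.
By linearity of expectation, E[unseen] = 16·(15/16)^62 = 0.2926.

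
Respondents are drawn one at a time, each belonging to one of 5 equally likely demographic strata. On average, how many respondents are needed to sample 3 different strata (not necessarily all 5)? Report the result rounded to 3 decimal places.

3.917

Going from k to k+1 distinct takes a geometric number of respondents with mean 5/(5-k).
Sum over k = 0,...,2: E = 5/5 + 5/4 + 5/3 = 3.9167.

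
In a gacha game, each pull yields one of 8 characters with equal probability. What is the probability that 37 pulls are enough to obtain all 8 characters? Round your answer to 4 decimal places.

0.9435

By inclusion–exclusion over which characters are missing,
P(all seen) = Σ_{j=0}^{8} (-1)^j C(8,j)((8-j)/8)^37
= 1.00000 - 0.05720 + 0.00067 - 0.00000 + 0.00000 - 0.00000 + 0.00000 - 0.00000 + 0.00000
= 0.94347.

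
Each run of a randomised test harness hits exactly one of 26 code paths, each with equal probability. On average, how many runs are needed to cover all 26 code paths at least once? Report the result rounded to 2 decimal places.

100.21

The wait to go from k to k+1 distinct code paths is geometric with mean 26/(26-k).
E[T] = 26/26 + 26/25 + 26/24 + ... + 26/2 + 26/1 = 26·H_{26}.
H_{26} = 3.854, so E[T] = 100.215.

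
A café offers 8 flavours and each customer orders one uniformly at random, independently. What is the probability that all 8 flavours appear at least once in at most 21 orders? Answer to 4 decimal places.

0.5793

Let A_i be the event that flavour i is missing after 21 orders. By inclusion–exclusion on the A_i,
P(all seen) = Σ_{j=0}^{8} (-1)^j C(8,j)((8-j)/8)^21
= 1.00000 - 0.48446 + 0.06660 - 0.00290 + 0.00003 - 0.00000 + 0.00000 - 0.00000 + 0.00000
= 0.57927.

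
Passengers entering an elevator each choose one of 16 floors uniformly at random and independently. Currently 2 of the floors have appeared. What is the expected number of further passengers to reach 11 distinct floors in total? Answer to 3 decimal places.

15.492

The wait to go from k to k+1 distinct floors is geometric with mean 16/(16-k).
Sum over k = 2,...,10: E = 16/14 + 16/13 + 16/12 + ... + 16/7 + 16/6 = 15.4917.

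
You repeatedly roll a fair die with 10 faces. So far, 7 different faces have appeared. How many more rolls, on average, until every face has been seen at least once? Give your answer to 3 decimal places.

18.333

The wait to go from k to k+1 distinct faces is geometric with mean 10/(10-k).
Sum over k = 7,...,9: E = 10/3 + 10/2 + 10/1 = 18.3333.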